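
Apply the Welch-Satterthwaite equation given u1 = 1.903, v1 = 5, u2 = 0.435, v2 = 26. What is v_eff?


uc = sqrt(u1^2 + u2^2) = sqrt(1.903^2 + 0.435^2) = 1.9520845
v_eff = uc^4 / (u1^4/v1 + u2^4/v2)
= 1.9520845^4 / (1.903^4/5 + 0.435^4/26)
= 14.520931 / 2.6242978
v_eff = 5.5333

5.5333


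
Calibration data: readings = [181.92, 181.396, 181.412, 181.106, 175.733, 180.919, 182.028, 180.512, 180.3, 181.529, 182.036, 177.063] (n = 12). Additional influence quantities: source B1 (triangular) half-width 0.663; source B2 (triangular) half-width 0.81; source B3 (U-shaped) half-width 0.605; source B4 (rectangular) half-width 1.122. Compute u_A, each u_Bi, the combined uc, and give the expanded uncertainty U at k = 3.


mean = (181.92 + 181.396 + 181.412 + 181.106 + 175.733 + 180.919 + 182.028 + 180.512 + 180.3 + 181.529 + 182.036 + 177.063) / 12 = 180.4961667
s = sqrt(sum((x - mean)^2)/(n-1)) = 2.0118717
u_A = s / sqrt(n) = 2.0118717 / sqrt(12) = 0.58077733
u_B1 = 0.663 / sqrt(6) = 0.27066862
u_B2 = 0.81 / sqrt(6) = 0.33068112
u_B3 = 0.605 / sqrt(2) = 0.4277996
u_B4 = 1.122 / sqrt(3) = 0.647787
uc = sqrt(0.58077733^2 + 0.27066862^2 + 0.33068112^2 + 0.4277996^2 + 0.647787^2) = 1.0595066
U = k * uc = 3 * 1.0595066
U = 3.1785

3.1785


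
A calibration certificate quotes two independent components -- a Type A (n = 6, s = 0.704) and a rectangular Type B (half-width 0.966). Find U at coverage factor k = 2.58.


u_A = s / sqrt(n) = 0.704 / sqrt(6) = 0.2874068
u_B = half_width / sqrt(3) = 0.966 / sqrt(3) = 0.55772036
uc = sqrt(u_A^2 + u_B^2) = sqrt(0.2874068^2 + 0.55772036^2) = 0.62741905
U = k * uc = 2.58 * 0.62741905
U = 1.6187

1.6187


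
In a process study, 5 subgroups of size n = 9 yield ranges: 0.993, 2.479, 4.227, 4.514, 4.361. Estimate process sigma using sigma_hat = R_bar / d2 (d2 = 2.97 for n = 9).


R_bar = (0.993 + 2.479 + 4.227 + 4.514 + 4.361) / 5
R_bar = 16.574 / 5 = 3.3148
sigma_hat = R_bar / d2 = 3.3148 / 2.97 = 1.1161

1.1161


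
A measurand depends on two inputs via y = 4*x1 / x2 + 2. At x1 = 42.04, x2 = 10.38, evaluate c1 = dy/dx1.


y = 4*x1 / x2 + 2
dy/dx1 = 4/x2
Evaluate at x2 = 10.38: c1 = 4 / 10.38
c1 = 0.3854

0.3854


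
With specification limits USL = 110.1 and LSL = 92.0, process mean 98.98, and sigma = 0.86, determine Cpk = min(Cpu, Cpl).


Cpu = (USL - mean) / (3*sigma) = (110.1 - 98.98) / (3*0.86) = 4.3101
Cpl = (mean - LSL) / (3*sigma) = (98.98 - 92.0) / (3*0.86) = 2.7054
Cpk = min(Cpu, Cpl) = 2.7054

2.7054


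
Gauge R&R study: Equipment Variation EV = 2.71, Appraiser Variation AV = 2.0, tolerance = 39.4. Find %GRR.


GRR = sqrt(EV^2 + AV^2) = sqrt(2.71^2 + 2.0^2) = 3.3681004
%GRR = GRR / tol * 100 = 3.3681004 / 39.4 * 100
%GRR = 8.5485

8.5485


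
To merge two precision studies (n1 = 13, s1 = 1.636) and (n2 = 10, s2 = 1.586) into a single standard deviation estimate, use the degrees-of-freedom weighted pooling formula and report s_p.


s_p = sqrt(((n1-1)*s1^2 + (n2-1)*s2^2) / (n1+n2-2))
numerator = (13-1)*1.636^2 + (10-1)*1.586^2 = 32.117952 + 22.638564 = 54.756516
denominator = 13 + 10 - 2 = 21
s_p^2 = 54.756516 / 21 = 2.6074531
s_p = sqrt(2.6074531) = 1.6148

1.6148


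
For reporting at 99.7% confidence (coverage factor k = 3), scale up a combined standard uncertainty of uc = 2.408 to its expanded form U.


U = k * uc
U = 3 * 2.408
U = 7.2240

7.2240


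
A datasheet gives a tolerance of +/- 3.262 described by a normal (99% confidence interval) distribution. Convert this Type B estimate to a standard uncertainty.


u_B = half_width / 2.576
u_B = 3.262 / 2.576
u_B = 1.2663

1.2663


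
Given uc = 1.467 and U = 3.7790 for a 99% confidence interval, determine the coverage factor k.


k = U / uc
k = 3.7790 / 1.467
k = 2.576

2.576


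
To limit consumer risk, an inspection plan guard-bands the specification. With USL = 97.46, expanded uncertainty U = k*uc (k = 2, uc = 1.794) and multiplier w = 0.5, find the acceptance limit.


U = k * uc = 2 * 1.794 = 3.588
guard band g = w * U = 0.5 * 3.588 = 1.794
AL = USL - g = 97.46 - 1.794
AL = 95.6660

95.6660


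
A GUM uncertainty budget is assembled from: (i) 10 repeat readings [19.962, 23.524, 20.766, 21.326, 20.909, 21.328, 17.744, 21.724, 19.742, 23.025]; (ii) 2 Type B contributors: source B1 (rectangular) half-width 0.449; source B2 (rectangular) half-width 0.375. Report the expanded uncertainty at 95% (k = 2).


mean = (19.962 + 23.524 + 20.766 + 21.326 + 20.909 + 21.328 + 17.744 + 21.724 + 19.742 + 23.025) / 10 = 21.005
s = sqrt(sum((x - mean)^2)/(n-1)) = 1.6510457
u_A = s / sqrt(n) = 1.6510457 / sqrt(10) = 0.52210649
u_B1 = 0.449 / sqrt(3) = 0.25923027
u_B2 = 0.375 / sqrt(3) = 0.21650635
uc = sqrt(0.52210649^2 + 0.25923027^2 + 0.21650635^2) = 0.62182837
U = k * uc = 2 * 0.62182837
U = 1.2437

1.2437


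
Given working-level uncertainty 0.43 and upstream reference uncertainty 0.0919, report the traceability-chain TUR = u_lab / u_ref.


TUR = u_lab / u_ref
= 0.43 / 0.0919
= 4.6790

4.6790


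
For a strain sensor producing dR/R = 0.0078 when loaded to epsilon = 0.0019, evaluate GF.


GF = (dR/R) / epsilon
= 0.0078 / 0.0019
= 4.1053

4.1053


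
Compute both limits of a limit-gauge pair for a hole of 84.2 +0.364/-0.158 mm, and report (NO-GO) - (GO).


GO = nominal - lower_tol (smallest hole = maximum material condition)
GO = 84.2 - 0.158 = 84.042
NO-GO = nominal + upper_tol (largest hole = least material condition)
NO-GO = 84.2 + 0.364 = 84.564
spread = NO-GO - GO = 84.564 - 84.042 = 0.5220

0.5220


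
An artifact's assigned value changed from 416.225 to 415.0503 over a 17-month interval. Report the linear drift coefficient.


rate = (v2 - v1) / months
= (415.0503 - 416.225) / 17
= -1.1747 / 17
= -0.0691

-0.0691


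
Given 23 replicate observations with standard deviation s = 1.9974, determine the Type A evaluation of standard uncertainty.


u_A = s / sqrt(n)
u_A = 1.9974 / sqrt(23)
u_A = 1.9974 / 4.7958315
u_A = 0.4165

0.4165


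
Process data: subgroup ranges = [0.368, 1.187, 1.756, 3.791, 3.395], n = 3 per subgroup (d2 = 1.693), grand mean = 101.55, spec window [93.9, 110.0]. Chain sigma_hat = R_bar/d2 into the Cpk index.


R_bar = (0.368 + 1.187 + 1.756 + 3.791 + 3.395) / 5 = 2.0994
sigma = R_bar / d2 = 2.0994 / 1.693 = 1.2400473
Cp = (USL - LSL)/(6*sigma) = (110.0 - 93.9)/(6*1.2400473) = 2.1639
Cpu = (110.0 - 101.55)/(3*1.2400473) = 2.2714
Cpl = (101.55 - 93.9)/(3*1.2400473) = 2.0564
Cpk = min(Cpu, Cpl) = 2.0564

2.0564


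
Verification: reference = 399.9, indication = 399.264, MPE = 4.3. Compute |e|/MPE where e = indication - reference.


e = indication - reference = 399.264 - 399.9 = -0.6360
|e| = 0.6360
ratio = |e| / MPE = 0.6360 / 4.3
ratio = 0.1479

0.1479


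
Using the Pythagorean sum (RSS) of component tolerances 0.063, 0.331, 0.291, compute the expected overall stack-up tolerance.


RSS = sqrt(0.063^2 + 0.331^2 + 0.291^2)
= sqrt(0.198211)
= 0.4452

0.4452


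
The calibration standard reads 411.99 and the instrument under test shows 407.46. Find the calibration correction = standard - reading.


Correction = standard - reading
= 411.99 - 407.46
= 4.5300

4.5300


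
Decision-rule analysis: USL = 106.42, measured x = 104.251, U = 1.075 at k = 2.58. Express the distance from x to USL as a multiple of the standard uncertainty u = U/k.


u = U / k = 1.075 / 2.58 = 0.41666667
margin = |USL - x| = |106.42 - 104.251| = 2.169
z = margin / u = 2.169 / 0.41666667
z = 5.2056

5.2056


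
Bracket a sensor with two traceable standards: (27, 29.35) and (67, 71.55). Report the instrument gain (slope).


slope = (y2 - y1) / (x2 - x1)
= (71.55 - 29.35) / (67 - 27)
= 42.2000 / 40
= 1.0550

1.0550


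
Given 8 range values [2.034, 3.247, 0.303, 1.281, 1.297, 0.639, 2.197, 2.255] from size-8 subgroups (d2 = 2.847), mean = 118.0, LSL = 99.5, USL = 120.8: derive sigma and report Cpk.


R_bar = (2.034 + 3.247 + 0.303 + 1.281 + 1.297 + 0.639 + 2.197 + 2.255) / 8 = 1.656625
sigma = R_bar / d2 = 1.656625 / 2.847 = 0.58188444
Cp = (USL - LSL)/(6*sigma) = (120.8 - 99.5)/(6*0.58188444) = 6.1009
Cpu = (120.8 - 118.0)/(3*0.58188444) = 1.6040
Cpl = (118.0 - 99.5)/(3*0.58188444) = 10.5978
Cpk = min(Cpu, Cpl) = 1.6040

1.6040


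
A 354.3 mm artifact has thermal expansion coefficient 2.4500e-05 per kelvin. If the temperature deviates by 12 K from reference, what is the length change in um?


dL = L * alpha * dT
= 354.3 * 2.4500e-05 * 12
= 0.1041642 mm
dL_um = 0.1041642 * 1000 = 104.1642 um

104.1642


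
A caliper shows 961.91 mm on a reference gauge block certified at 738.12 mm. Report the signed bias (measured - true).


Systematic error = measured - true
= 961.91 - 738.12
= 223.7900

223.7900


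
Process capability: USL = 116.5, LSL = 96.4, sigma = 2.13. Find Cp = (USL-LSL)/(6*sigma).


Cp = (USL - LSL) / (6 * sigma)
= (116.5 - 96.4) / (6 * 2.13)
= 20.1000 / 12.7800
= 1.5728

1.5728


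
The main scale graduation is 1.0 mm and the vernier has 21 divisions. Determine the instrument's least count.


LC = MSD / n_div
= 1.0 / 21
= 0.0476

0.0476


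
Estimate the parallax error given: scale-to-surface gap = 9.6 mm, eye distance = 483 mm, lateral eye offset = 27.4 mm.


error = h * offset / d
= 9.6 * 27.4 / 483
= 0.5446

0.5446


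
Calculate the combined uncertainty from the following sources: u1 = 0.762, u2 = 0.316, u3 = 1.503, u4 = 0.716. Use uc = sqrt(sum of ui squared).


uc = sqrt(0.762^2 + 0.316^2 + 1.503^2 + 0.716^2)
uc = sqrt(3.452165)
uc = 1.8580

1.8580


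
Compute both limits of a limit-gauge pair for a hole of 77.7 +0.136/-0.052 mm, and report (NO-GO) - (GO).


GO = nominal - lower_tol (smallest hole = maximum material condition)
GO = 77.7 - 0.052 = 77.648
NO-GO = nominal + upper_tol (largest hole = least material condition)
NO-GO = 77.7 + 0.136 = 77.836
spread = NO-GO - GO = 77.836 - 77.648 = 0.1880

0.1880


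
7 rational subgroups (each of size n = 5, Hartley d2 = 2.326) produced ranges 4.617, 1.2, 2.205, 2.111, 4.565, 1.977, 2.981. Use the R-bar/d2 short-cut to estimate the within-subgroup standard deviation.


R_bar = (4.617 + 1.2 + 2.205 + 2.111 + 4.565 + 1.977 + 2.981) / 7
R_bar = 19.656 / 7 = 2.808
sigma_hat = R_bar / d2 = 2.808 / 2.326 = 1.2072

1.2072


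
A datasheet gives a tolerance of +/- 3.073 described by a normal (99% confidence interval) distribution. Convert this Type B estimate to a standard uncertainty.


u_B = half_width / 2.576
u_B = 3.073 / 2.576
u_B = 1.1929

1.1929


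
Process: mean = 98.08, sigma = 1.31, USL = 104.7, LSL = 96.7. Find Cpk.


Cpu = (USL - mean) / (3*sigma) = (104.7 - 98.08) / (3*1.31) = 1.6845
Cpl = (mean - LSL) / (3*sigma) = (98.08 - 96.7) / (3*1.31) = 0.3511
Cpk = min(Cpu, Cpl) = 0.3511

0.3511


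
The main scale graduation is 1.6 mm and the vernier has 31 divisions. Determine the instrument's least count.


LC = MSD / n_div
= 1.6 / 31
= 0.0516

0.0516


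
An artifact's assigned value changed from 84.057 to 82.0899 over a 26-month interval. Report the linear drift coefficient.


rate = (v2 - v1) / months
= (82.0899 - 84.057) / 26
= -1.9671 / 26
= -0.0757

-0.0757


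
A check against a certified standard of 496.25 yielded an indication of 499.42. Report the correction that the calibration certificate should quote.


Correction = standard - reading
= 496.25 - 499.42
= -3.1700

-3.1700


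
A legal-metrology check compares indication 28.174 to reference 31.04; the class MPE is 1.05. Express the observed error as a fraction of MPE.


e = indication - reference = 28.174 - 31.04 = -2.8660
|e| = 2.8660
ratio = |e| / MPE = 2.8660 / 1.05
ratio = 2.7295

2.7295


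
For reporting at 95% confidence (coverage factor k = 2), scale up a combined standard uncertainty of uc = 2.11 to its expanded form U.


U = k * uc
U = 2 * 2.11
U = 4.2200

4.2200


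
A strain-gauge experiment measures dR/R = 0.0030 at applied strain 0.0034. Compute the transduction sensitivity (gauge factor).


GF = (dR/R) / epsilon
= 0.0030 / 0.0034
= 0.8824

0.8824


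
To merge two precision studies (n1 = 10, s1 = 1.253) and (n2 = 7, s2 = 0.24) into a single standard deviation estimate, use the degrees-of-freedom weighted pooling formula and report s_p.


s_p = sqrt(((n1-1)*s1^2 + (n2-1)*s2^2) / (n1+n2-2))
numerator = (10-1)*1.253^2 + (7-1)*0.24^2 = 14.130081 + 0.3456 = 14.475681
denominator = 10 + 7 - 2 = 15
s_p^2 = 14.475681 / 15 = 0.9650454
s_p = sqrt(0.9650454) = 0.9824

0.9824


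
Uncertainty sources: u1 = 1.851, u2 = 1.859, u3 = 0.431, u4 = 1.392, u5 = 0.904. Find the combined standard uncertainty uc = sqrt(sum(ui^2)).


uc = sqrt(1.851^2 + 1.859^2 + 0.431^2 + 1.392^2 + 0.904^2)
uc = sqrt(9.822723)
uc = 3.1341

3.1341


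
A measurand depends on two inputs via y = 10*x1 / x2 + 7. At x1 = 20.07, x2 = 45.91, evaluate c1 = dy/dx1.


y = 10*x1 / x2 + 7
dy/dx1 = 10/x2
Evaluate at x2 = 45.91: c1 = 10 / 45.91
c1 = 0.2178

0.2178


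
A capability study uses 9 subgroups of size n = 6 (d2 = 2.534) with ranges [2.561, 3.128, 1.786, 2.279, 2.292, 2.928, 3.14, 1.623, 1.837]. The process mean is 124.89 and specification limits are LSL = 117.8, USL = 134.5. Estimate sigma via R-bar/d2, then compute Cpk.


R_bar = (2.561 + 3.128 + 1.786 + 2.279 + 2.292 + 2.928 + 3.14 + 1.623 + 1.837) / 9 = 2.3971111
sigma = R_bar / d2 = 2.3971111 / 2.534 = 0.94597912
Cp = (USL - LSL)/(6*sigma) = (134.5 - 117.8)/(6*0.94597912) = 2.9423
Cpu = (134.5 - 124.89)/(3*0.94597912) = 3.3863
Cpl = (124.89 - 117.8)/(3*0.94597912) = 2.4983
Cpk = min(Cpu, Cpl) = 2.4983

2.4983


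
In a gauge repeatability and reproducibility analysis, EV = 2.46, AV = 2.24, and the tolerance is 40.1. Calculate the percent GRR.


GRR = sqrt(EV^2 + AV^2) = sqrt(2.46^2 + 2.24^2) = 3.3270407
%GRR = GRR / tol * 100 = 3.3270407 / 40.1 * 100
%GRR = 8.2969

8.2969


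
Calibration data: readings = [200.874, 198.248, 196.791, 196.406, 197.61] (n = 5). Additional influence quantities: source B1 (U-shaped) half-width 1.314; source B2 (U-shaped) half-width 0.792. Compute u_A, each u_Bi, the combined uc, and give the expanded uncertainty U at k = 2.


mean = (200.874 + 198.248 + 196.791 + 196.406 + 197.61) / 5 = 197.9858
s = sqrt(sum((x - mean)^2)/(n-1)) = 1.7659975
u_A = s / sqrt(n) = 1.7659975 / sqrt(5) = 0.78977809
u_B1 = 1.314 / sqrt(2) = 0.92913831
u_B2 = 0.792 / sqrt(2) = 0.56002857
uc = sqrt(0.78977809^2 + 0.92913831^2 + 0.56002857^2) = 1.341894
U = k * uc = 2 * 1.341894
U = 2.6838

2.6838


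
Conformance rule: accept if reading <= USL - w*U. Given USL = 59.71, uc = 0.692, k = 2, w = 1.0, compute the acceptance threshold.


U = k * uc = 2 * 0.692 = 1.384
guard band g = w * U = 1.0 * 1.384 = 1.384
AL = USL - g = 59.71 - 1.384
AL = 58.3260

58.3260


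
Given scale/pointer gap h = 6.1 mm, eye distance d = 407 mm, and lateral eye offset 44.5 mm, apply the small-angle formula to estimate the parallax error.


error = h * offset / d
= 6.1 * 44.5 / 407
= 0.6670

0.6670


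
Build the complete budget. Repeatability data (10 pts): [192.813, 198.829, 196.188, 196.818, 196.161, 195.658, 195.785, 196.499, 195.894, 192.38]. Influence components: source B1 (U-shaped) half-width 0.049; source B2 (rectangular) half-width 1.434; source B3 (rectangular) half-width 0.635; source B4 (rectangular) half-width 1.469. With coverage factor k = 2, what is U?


mean = (192.813 + 198.829 + 196.188 + 196.818 + 196.161 + 195.658 + 195.785 + 196.499 + 195.894 + 192.38) / 10 = 195.7025
s = sqrt(sum((x - mean)^2)/(n-1)) = 1.8718192
u_A = s / sqrt(n) = 1.8718192 / sqrt(10) = 0.5919212
u_B1 = 0.049 / sqrt(2) = 0.034648232
u_B2 = 1.434 / sqrt(3) = 0.82792029
u_B3 = 0.635 / sqrt(3) = 0.36661742
u_B4 = 1.469 / sqrt(3) = 0.84812755
uc = sqrt(0.5919212^2 + 0.034648232^2 + 0.82792029^2 + 0.36661742^2 + 0.84812755^2) = 1.3750461
U = k * uc = 2 * 1.3750461
U = 2.7501

2.7501


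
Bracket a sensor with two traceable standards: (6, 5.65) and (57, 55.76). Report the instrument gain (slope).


slope = (y2 - y1) / (x2 - x1)
= (55.76 - 5.65) / (57 - 6)
= 50.1100 / 51
= 0.9825

0.9825


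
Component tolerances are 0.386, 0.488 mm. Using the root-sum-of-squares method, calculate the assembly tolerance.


RSS = sqrt(0.386^2 + 0.488^2)
= sqrt(0.38714)
= 0.6222

0.6222


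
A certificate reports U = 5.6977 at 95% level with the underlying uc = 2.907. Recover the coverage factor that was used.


k = U / uc
k = 5.6977 / 2.907
k = 1.96

1.96


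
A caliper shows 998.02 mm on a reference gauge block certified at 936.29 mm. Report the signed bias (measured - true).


Systematic error = measured - true
= 998.02 - 936.29
= 61.7300

61.7300


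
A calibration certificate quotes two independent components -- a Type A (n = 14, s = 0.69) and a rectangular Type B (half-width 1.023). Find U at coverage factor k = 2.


u_A = s / sqrt(n) = 0.69 / sqrt(14) = 0.18441026
u_B = half_width / sqrt(3) = 1.023 / sqrt(3) = 0.59062933
uc = sqrt(u_A^2 + u_B^2) = sqrt(0.18441026^2 + 0.59062933^2) = 0.61874886
U = k * uc = 2 * 0.61874886
U = 1.2375

1.2375


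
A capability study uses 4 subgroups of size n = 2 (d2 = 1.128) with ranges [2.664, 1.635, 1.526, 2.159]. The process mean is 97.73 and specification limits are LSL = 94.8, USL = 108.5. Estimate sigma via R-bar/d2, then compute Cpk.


R_bar = (2.664 + 1.635 + 1.526 + 2.159) / 4 = 1.996
sigma = R_bar / d2 = 1.996 / 1.128 = 1.7695035
Cp = (USL - LSL)/(6*sigma) = (108.5 - 94.8)/(6*1.7695035) = 1.2904
Cpu = (108.5 - 97.73)/(3*1.7695035) = 2.0288
Cpl = (97.73 - 94.8)/(3*1.7695035) = 0.5519
Cpk = min(Cpu, Cpl) = 0.5519

0.5519


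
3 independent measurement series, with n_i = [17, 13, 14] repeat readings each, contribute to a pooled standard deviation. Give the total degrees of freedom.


nu = sum_i (n_i - 1)
nu = ((17 - 1) + (13 - 1) + (14 - 1))
nu = 16 + 12 + 13
nu = 41

41


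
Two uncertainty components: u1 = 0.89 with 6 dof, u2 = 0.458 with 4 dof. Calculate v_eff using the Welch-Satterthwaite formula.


uc = sqrt(u1^2 + u2^2) = sqrt(0.89^2 + 0.458^2) = 1.0009316
v_eff = uc^4 / (u1^4/v1 + u2^4/v2)
= 1.0009316^4 / (0.89^4/6 + 0.458^4/4)
= 1.0037316 / 0.11557064
v_eff = 8.6850

8.6850


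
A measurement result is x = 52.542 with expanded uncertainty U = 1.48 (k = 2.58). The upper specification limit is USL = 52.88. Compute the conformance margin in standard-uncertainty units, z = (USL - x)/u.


u = U / k = 1.48 / 2.58 = 0.57364341
margin = |USL - x| = |52.88 - 52.542| = 0.338
z = margin / u = 0.338 / 0.57364341
z = 0.5892

0.5892


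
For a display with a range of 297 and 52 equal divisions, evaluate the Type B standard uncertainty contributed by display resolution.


resolution = range / divisions
resolution = 297 / 52 = 5.7115385
u_res = resolution / (2*sqrt(3))
u_res = 5.7115385 / 3.4641016
u_res = 1.6488

1.6488


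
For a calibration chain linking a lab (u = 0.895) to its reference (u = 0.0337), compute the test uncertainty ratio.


TUR = u_lab / u_ref
= 0.895 / 0.0337
= 26.5579

26.5579


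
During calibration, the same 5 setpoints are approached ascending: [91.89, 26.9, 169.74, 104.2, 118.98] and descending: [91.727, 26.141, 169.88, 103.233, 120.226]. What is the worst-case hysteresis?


|91.89 - 91.727| = 0.1630
|26.9 - 26.141| = 0.7590
|169.74 - 169.88| = 0.1400
|104.2 - 103.233| = 0.9670
|118.98 - 120.226| = 1.2460
hysteresis = max(diffs) = 1.2460

1.2460


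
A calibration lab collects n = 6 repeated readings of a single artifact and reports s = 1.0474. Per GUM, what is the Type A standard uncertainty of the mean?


u_A = s / sqrt(n)
u_A = 1.0474 / sqrt(6)
u_A = 1.0474 / 2.4494897
u_A = 0.4276

0.4276


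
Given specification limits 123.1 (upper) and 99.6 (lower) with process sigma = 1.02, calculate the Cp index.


Cp = (USL - LSL) / (6 * sigma)
= (123.1 - 99.6) / (6 * 1.02)
= 23.5000 / 6.1200
= 3.8399

3.8399


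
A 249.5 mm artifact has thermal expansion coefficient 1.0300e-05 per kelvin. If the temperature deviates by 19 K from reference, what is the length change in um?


dL = L * alpha * dT
= 249.5 * 1.0300e-05 * 19
= 0.0488272 mm
dL_um = 0.0488272 * 1000 = 48.8272 um

48.8272


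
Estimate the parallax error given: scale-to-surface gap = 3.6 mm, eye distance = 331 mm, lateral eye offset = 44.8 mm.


error = h * offset / d
= 3.6 * 44.8 / 331
= 0.4873

0.4873


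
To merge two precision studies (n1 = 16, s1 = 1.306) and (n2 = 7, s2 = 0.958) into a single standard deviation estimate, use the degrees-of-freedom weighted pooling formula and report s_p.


s_p = sqrt(((n1-1)*s1^2 + (n2-1)*s2^2) / (n1+n2-2))
numerator = (16-1)*1.306^2 + (7-1)*0.958^2 = 25.58454 + 5.506584 = 31.091124
denominator = 16 + 7 - 2 = 21
s_p^2 = 31.091124 / 21 = 1.4805297
s_p = sqrt(1.4805297) = 1.2168

1.2168


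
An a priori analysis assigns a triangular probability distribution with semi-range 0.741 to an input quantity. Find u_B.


u_B = half_width / sqrt(6)
u_B = 0.741 / 2.4494897
u_B = 0.3025

0.3025


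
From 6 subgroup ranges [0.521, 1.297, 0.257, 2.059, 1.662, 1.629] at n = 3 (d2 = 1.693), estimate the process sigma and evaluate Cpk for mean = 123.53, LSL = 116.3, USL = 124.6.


R_bar = (0.521 + 1.297 + 0.257 + 2.059 + 1.662 + 1.629) / 6 = 1.2375
sigma = R_bar / d2 = 1.2375 / 1.693 = 0.73095097
Cp = (USL - LSL)/(6*sigma) = (124.6 - 116.3)/(6*0.73095097) = 1.8925
Cpu = (124.6 - 123.53)/(3*0.73095097) = 0.4879
Cpl = (123.53 - 116.3)/(3*0.73095097) = 3.2971
Cpk = min(Cpu, Cpl) = 0.4879

0.4879


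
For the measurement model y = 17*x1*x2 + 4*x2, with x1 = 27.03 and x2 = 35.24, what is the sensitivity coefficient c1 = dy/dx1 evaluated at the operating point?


y = 17*x1*x2 + 4*x2
dy/dx1 = 17*x2
Evaluate at x2 = 35.24: c1 = 17 * 35.24
c1 = 599.0800

599.0800


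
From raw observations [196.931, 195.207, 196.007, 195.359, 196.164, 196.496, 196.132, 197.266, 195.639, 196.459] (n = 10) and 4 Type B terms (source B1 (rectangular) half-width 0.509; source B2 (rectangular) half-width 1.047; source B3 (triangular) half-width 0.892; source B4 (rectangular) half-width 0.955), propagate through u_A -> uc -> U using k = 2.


mean = (196.931 + 195.207 + 196.007 + 195.359 + 196.164 + 196.496 + 196.132 + 197.266 + 195.639 + 196.459) / 10 = 196.166
s = sqrt(sum((x - mean)^2)/(n-1)) = 0.65532638
u_A = s / sqrt(n) = 0.65532638 / sqrt(10) = 0.2072324
u_B1 = 0.509 / sqrt(3) = 0.29387129
u_B2 = 1.047 / sqrt(3) = 0.60448573
u_B3 = 0.892 / sqrt(6) = 0.36415748
u_B4 = 0.955 / sqrt(3) = 0.55136951
uc = sqrt(0.2072324^2 + 0.29387129^2 + 0.60448573^2 + 0.36415748^2 + 0.55136951^2) = 0.96505316
U = k * uc = 2 * 0.96505316
U = 1.9301

1.9301


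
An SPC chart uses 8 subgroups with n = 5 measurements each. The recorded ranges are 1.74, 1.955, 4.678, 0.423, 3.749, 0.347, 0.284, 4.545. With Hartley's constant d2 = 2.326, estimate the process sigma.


R_bar = (1.74 + 1.955 + 4.678 + 0.423 + 3.749 + 0.347 + 0.284 + 4.545) / 8
R_bar = 17.721 / 8 = 2.215125
sigma_hat = R_bar / d2 = 2.215125 / 2.326 = 0.9523

0.9523


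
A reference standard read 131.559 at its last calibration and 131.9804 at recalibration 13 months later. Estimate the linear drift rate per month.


rate = (v2 - v1) / months
= (131.9804 - 131.559) / 13
= 0.4214 / 13
= 0.0324

0.0324


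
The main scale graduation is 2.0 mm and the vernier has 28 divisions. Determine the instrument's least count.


LC = MSD / n_div
= 2.0 / 28
= 0.0714

0.0714


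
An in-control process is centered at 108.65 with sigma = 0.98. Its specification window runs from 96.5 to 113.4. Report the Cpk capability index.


Cpu = (USL - mean) / (3*sigma) = (113.4 - 108.65) / (3*0.98) = 1.6156
Cpl = (mean - LSL) / (3*sigma) = (108.65 - 96.5) / (3*0.98) = 4.1327
Cpk = min(Cpu, Cpl) = 1.6156

1.6156


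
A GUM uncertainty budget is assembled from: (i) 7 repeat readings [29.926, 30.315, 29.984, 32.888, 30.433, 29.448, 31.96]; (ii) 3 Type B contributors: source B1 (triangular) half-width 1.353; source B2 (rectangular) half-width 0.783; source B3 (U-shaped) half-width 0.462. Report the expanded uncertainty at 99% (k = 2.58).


mean = (29.926 + 30.315 + 29.984 + 32.888 + 30.433 + 29.448 + 31.96) / 7 = 30.70771429
s = sqrt(sum((x - mean)^2)/(n-1)) = 1.2432
u_A = s / sqrt(n) = 1.2432 / sqrt(7) = 0.46988543
u_B1 = 1.353 / sqrt(6) = 0.55235994
u_B2 = 0.783 / sqrt(3) = 0.45206526
u_B3 = 0.462 / sqrt(2) = 0.32668333
uc = sqrt(0.46988543^2 + 0.55235994^2 + 0.45206526^2 + 0.32668333^2) = 0.91486546
U = k * uc = 2.58 * 0.91486546
U = 2.3604

2.3604


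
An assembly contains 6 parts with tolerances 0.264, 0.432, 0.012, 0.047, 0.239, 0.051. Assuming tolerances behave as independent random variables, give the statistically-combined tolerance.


RSS = sqrt(0.264^2 + 0.432^2 + 0.012^2 + 0.047^2 + 0.239^2 + 0.051^2)
= sqrt(0.318395)
= 0.5643

0.5643


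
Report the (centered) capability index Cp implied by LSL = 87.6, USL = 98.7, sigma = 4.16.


Cp = (USL - LSL) / (6 * sigma)
= (98.7 - 87.6) / (6 * 4.16)
= 11.1000 / 24.9600
= 0.4447

0.4447


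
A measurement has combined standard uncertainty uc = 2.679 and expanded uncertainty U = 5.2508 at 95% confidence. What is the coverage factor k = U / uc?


k = U / uc
k = 5.2508 / 2.679
k = 1.96

1.96


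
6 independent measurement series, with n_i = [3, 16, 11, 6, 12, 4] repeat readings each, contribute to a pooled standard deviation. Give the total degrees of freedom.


nu = sum_i (n_i - 1)
nu = ((3 - 1) + (16 - 1) + (11 - 1) + (6 - 1) + (12 - 1) + (4 - 1))
nu = 2 + 15 + 10 + 5 + 11 + 3
nu = 46

46


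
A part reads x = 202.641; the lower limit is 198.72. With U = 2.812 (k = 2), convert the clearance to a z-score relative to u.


u = U / k = 2.812 / 2 = 1.406
margin = |LSL - x| = |198.72 - 202.641| = 3.921
z = margin / u = 3.921 / 1.406
z = 2.7888

2.7888


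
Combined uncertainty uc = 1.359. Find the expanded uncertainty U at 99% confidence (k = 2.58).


U = k * uc
U = 2.58 * 1.359
U = 3.5062

3.5062


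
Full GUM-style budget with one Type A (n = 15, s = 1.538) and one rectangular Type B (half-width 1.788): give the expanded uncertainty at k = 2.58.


u_A = s / sqrt(n) = 1.538 / sqrt(15) = 0.39710989
u_B = half_width / sqrt(3) = 1.788 / sqrt(3) = 1.0323023
uc = sqrt(u_A^2 + u_B^2) = sqrt(0.39710989^2 + 1.0323023^2) = 1.106049
U = k * uc = 2.58 * 1.106049
U = 2.8536

2.8536


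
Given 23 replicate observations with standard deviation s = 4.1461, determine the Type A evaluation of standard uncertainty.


u_A = s / sqrt(n)
u_A = 4.1461 / sqrt(23)
u_A = 4.1461 / 4.7958315
u_A = 0.8645

0.8645


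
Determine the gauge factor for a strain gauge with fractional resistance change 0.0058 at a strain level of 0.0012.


GF = (dR/R) / epsilon
= 0.0058 / 0.0012
= 4.8333

4.8333


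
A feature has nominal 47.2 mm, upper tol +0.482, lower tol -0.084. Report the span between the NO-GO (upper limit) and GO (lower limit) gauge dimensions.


GO = nominal - lower_tol (smallest hole = maximum material condition)
GO = 47.2 - 0.084 = 47.116
NO-GO = nominal + upper_tol (largest hole = least material condition)
NO-GO = 47.2 + 0.482 = 47.682
spread = NO-GO - GO = 47.682 - 47.116 = 0.5660

0.5660


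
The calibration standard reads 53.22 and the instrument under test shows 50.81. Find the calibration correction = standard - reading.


Correction = standard - reading
= 53.22 - 50.81
= 2.4100

2.4100


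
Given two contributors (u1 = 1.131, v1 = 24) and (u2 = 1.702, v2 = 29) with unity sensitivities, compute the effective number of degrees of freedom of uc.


uc = sqrt(u1^2 + u2^2) = sqrt(1.131^2 + 1.702^2) = 2.0435178
v_eff = uc^4 / (u1^4/v1 + u2^4/v2)
= 2.0435178^4 / (1.131^4/24 + 1.702^4/29)
= 17.438684 / 0.35753835
v_eff = 48.7743

48.7743


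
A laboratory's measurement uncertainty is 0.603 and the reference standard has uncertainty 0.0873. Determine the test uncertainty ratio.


TUR = u_lab / u_ref
= 0.603 / 0.0873
= 6.9072

6.9072


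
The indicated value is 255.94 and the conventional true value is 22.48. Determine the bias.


Systematic error = measured - true
= 255.94 - 22.48
= 233.4600

233.4600


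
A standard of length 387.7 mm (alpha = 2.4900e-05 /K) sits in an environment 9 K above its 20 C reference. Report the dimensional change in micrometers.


dL = L * alpha * dT
= 387.7 * 2.4900e-05 * 9
= 0.0868836 mm
dL_um = 0.0868836 * 1000 = 86.8836 um

86.8836


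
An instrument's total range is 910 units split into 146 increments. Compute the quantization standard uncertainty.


resolution = range / divisions
resolution = 910 / 146 = 6.2328767
u_res = resolution / (2*sqrt(3))
u_res = 6.2328767 / 3.4641016
u_res = 1.7993

1.7993


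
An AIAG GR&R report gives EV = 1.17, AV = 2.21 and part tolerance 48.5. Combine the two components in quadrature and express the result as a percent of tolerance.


GRR = sqrt(EV^2 + AV^2) = sqrt(1.17^2 + 2.21^2) = 2.5005999
%GRR = GRR / tol * 100 = 2.5005999 / 48.5 * 100
%GRR = 5.1559

5.1559


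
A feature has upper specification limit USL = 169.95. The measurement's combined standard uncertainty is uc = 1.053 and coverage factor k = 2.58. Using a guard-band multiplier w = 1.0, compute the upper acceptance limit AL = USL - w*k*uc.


U = k * uc = 2.58 * 1.053 = 2.71674
guard band g = w * U = 1.0 * 2.71674 = 2.71674
AL = USL - g = 169.95 - 2.71674
AL = 167.2333

167.2333


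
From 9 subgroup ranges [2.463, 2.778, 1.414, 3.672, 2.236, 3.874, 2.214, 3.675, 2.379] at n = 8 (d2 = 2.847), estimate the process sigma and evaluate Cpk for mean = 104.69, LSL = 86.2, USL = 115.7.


R_bar = (2.463 + 2.778 + 1.414 + 3.672 + 2.236 + 3.874 + 2.214 + 3.675 + 2.379) / 9 = 2.745
sigma = R_bar / d2 = 2.745 / 2.847 = 0.96417281
Cp = (USL - LSL)/(6*sigma) = (115.7 - 86.2)/(6*0.96417281) = 5.0994
Cpu = (115.7 - 104.69)/(3*0.96417281) = 3.8064
Cpl = (104.69 - 86.2)/(3*0.96417281) = 6.3924
Cpk = min(Cpu, Cpl) = 3.8064

3.8064


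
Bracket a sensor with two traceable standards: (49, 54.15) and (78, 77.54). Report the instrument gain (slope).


slope = (y2 - y1) / (x2 - x1)
= (77.54 - 54.15) / (78 - 49)
= 23.3900 / 29
= 0.8066

0.8066


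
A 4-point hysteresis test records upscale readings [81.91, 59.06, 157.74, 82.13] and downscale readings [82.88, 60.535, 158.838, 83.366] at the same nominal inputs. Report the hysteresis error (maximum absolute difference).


|81.91 - 82.88| = 0.9700
|59.06 - 60.535| = 1.4750
|157.74 - 158.838| = 1.0980
|82.13 - 83.366| = 1.2360
hysteresis = max(diffs) = 1.4750

1.4750


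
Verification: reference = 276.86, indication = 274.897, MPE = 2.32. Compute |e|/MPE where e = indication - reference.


e = indication - reference = 274.897 - 276.86 = -1.9630
|e| = 1.9630
ratio = |e| / MPE = 1.9630 / 2.32
ratio = 0.8461

0.8461


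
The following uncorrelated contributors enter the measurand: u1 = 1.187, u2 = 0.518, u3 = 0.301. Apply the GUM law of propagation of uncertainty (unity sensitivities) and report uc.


uc = sqrt(1.187^2 + 0.518^2 + 0.301^2)
uc = sqrt(1.767894)
uc = 1.3296

1.3296


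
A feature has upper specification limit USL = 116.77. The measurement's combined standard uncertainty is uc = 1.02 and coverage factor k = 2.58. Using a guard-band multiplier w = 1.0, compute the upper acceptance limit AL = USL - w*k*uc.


U = k * uc = 2.58 * 1.02 = 2.6316
guard band g = w * U = 1.0 * 2.6316 = 2.6316
AL = USL - g = 116.77 - 2.6316
AL = 114.1384

114.1384


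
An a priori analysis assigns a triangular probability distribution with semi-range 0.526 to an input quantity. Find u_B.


u_B = half_width / sqrt(6)
u_B = 0.526 / 2.4494897
u_B = 0.2147

0.2147


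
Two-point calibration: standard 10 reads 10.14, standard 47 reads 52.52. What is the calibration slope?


slope = (y2 - y1) / (x2 - x1)
= (52.52 - 10.14) / (47 - 10)
= 42.3800 / 37
= 1.1454

1.1454


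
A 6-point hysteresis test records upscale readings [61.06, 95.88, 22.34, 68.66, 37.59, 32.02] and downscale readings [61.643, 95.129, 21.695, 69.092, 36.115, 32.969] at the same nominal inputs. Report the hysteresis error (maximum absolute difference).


|61.06 - 61.643| = 0.5830
|95.88 - 95.129| = 0.7510
|22.34 - 21.695| = 0.6450
|68.66 - 69.092| = 0.4320
|37.59 - 36.115| = 1.4750
|32.02 - 32.969| = 0.9490
hysteresis = max(diffs) = 1.4750

1.4750


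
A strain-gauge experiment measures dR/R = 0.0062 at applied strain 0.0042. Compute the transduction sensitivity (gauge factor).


GF = (dR/R) / epsilon
= 0.0062 / 0.0042
= 1.4762

1.4762


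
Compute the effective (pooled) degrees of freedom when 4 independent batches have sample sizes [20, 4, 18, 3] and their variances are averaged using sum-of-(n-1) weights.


nu = sum_i (n_i - 1)
nu = ((20 - 1) + (4 - 1) + (18 - 1) + (3 - 1))
nu = 19 + 3 + 17 + 2
nu = 41

41


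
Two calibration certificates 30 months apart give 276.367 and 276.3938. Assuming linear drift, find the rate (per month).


rate = (v2 - v1) / months
= (276.3938 - 276.367) / 30
= 0.0268 / 30
= 8.9333e-04

8.9333e-04


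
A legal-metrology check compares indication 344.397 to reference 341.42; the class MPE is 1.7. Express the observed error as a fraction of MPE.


e = indication - reference = 344.397 - 341.42 = 2.9770
|e| = 2.9770
ratio = |e| / MPE = 2.9770 / 1.7
ratio = 1.7512

1.7512


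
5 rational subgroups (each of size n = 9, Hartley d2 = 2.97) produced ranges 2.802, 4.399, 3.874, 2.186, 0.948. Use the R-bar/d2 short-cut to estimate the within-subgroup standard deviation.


R_bar = (2.802 + 4.399 + 3.874 + 2.186 + 0.948) / 5
R_bar = 14.209 / 5 = 2.8418
sigma_hat = R_bar / d2 = 2.8418 / 2.97 = 0.9568

0.9568


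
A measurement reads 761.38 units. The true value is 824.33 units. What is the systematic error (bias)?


Systematic error = measured - true
= 761.38 - 824.33
= -62.9500

-62.9500


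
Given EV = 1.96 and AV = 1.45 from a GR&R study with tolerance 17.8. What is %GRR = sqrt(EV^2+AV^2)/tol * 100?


GRR = sqrt(EV^2 + AV^2) = sqrt(1.96^2 + 1.45^2) = 2.4380525
%GRR = GRR / tol * 100 = 2.4380525 / 17.8 * 100
%GRR = 13.6969

13.6969


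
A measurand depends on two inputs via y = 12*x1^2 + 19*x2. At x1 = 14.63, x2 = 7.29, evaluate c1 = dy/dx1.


y = 12*x1^2 + 19*x2
dy/dx1 = 2*12*x1
Evaluate at x1 = 14.63: c1 = 24 * 14.63
c1 = 351.1200

351.1200


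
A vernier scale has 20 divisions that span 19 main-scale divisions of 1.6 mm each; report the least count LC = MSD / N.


LC = MSD / n_div
= 1.6 / 20
= 0.0800

0.0800


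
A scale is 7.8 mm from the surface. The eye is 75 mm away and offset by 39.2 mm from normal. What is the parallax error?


error = h * offset / d
= 7.8 * 39.2 / 75
= 4.0768

4.0768


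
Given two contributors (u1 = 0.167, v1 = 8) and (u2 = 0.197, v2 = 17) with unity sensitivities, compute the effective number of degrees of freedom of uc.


uc = sqrt(u1^2 + u2^2) = sqrt(0.167^2 + 0.197^2) = 0.25825956
v_eff = uc^4 / (u1^4/v1 + u2^4/v2)
= 0.25825956^4 / (0.167^4/8 + 0.197^4/17)
= 0.0044486232 / 0.00018582092
v_eff = 23.9404

23.9404


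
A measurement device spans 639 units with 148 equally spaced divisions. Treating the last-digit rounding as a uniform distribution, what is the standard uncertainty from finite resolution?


resolution = range / divisions
resolution = 639 / 148 = 4.3175676
u_res = resolution / (2*sqrt(3))
u_res = 4.3175676 / 3.4641016
u_res = 1.2464

1.2464


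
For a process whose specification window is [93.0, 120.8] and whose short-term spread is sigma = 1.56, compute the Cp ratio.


Cp = (USL - LSL) / (6 * sigma)
= (120.8 - 93.0) / (6 * 1.56)
= 27.8000 / 9.3600
= 2.9701

2.9701


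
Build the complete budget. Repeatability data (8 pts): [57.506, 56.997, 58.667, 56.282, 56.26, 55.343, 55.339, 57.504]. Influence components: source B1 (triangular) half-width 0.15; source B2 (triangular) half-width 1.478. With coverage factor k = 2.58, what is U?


mean = (57.506 + 56.997 + 58.667 + 56.282 + 56.26 + 55.343 + 55.339 + 57.504) / 8 = 56.73725
s = sqrt(sum((x - mean)^2)/(n-1)) = 1.1529059
u_A = s / sqrt(n) = 1.1529059 / sqrt(8) = 0.40761379
u_B1 = 0.15 / sqrt(6) = 0.061237244
u_B2 = 1.478 / sqrt(6) = 0.60339097
uc = sqrt(0.40761379^2 + 0.061237244^2 + 0.60339097^2) = 0.73073912
U = k * uc = 2.58 * 0.73073912
U = 1.8853

1.8853


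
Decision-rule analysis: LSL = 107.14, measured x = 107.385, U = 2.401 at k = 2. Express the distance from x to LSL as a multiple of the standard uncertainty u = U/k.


u = U / k = 2.401 / 2 = 1.2005
margin = |LSL - x| = |107.14 - 107.385| = 0.245
z = margin / u = 0.245 / 1.2005
z = 0.2041

0.2041


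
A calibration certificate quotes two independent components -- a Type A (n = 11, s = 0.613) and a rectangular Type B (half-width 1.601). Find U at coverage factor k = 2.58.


u_A = s / sqrt(n) = 0.613 / sqrt(11) = 0.18482645
u_B = half_width / sqrt(3) = 1.601 / sqrt(3) = 0.92433778
uc = sqrt(u_A^2 + u_B^2) = sqrt(0.18482645^2 + 0.92433778^2) = 0.94263521
U = k * uc = 2.58 * 0.94263521
U = 2.4320

2.4320


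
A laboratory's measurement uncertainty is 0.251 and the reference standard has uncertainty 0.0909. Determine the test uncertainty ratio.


TUR = u_lab / u_ref
= 0.251 / 0.0909
= 2.7613

2.7613


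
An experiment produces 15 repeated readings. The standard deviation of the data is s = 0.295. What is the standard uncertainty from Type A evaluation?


u_A = s / sqrt(n)
u_A = 0.295 / sqrt(15)
u_A = 0.295 / 3.8729833
u_A = 0.0762

0.0762


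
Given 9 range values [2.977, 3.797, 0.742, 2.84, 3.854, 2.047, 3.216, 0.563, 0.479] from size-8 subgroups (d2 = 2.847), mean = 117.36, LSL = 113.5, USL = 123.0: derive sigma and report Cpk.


R_bar = (2.977 + 3.797 + 0.742 + 2.84 + 3.854 + 2.047 + 3.216 + 0.563 + 0.479) / 9 = 2.2794444
sigma = R_bar / d2 = 2.2794444 / 2.847 = 0.80064784
Cp = (USL - LSL)/(6*sigma) = (123.0 - 113.5)/(6*0.80064784) = 1.9776
Cpu = (123.0 - 117.36)/(3*0.80064784) = 2.3481
Cpl = (117.36 - 113.5)/(3*0.80064784) = 1.6070
Cpk = min(Cpu, Cpl) = 1.6070

1.6070


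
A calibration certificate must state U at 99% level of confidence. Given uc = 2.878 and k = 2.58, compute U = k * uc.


U = k * uc
U = 2.58 * 2.878
U = 7.4252

7.4252


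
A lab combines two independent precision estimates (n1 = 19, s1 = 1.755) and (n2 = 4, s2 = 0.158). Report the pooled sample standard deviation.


s_p = sqrt(((n1-1)*s1^2 + (n2-1)*s2^2) / (n1+n2-2))
numerator = (19-1)*1.755^2 + (4-1)*0.158^2 = 55.44045 + 0.074892 = 55.515342
denominator = 19 + 4 - 2 = 21
s_p^2 = 55.515342 / 21 = 2.6435877
s_p = sqrt(2.6435877) = 1.6259

1.6259


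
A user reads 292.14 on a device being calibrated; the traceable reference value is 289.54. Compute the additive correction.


Correction = standard - reading
= 289.54 - 292.14
= -2.6000

-2.6000


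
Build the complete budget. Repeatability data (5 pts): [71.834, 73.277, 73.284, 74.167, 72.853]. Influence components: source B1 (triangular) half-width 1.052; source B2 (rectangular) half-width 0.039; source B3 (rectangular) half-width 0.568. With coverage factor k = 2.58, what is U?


mean = (71.834 + 73.277 + 73.284 + 74.167 + 72.853) / 5 = 73.083
s = sqrt(sum((x - mean)^2)/(n-1)) = 0.84646234
u_A = s / sqrt(n) = 0.84646234 / sqrt(5) = 0.37854947
u_B1 = 1.052 / sqrt(6) = 0.4294772
u_B2 = 0.039 / sqrt(3) = 0.02251666
u_B3 = 0.568 / sqrt(3) = 0.32793495
uc = sqrt(0.37854947^2 + 0.4294772^2 + 0.02251666^2 + 0.32793495^2) = 0.66015051
U = k * uc = 2.58 * 0.66015051
U = 1.7032

1.7032


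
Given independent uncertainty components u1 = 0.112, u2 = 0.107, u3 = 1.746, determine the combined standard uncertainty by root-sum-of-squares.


uc = sqrt(0.112^2 + 0.107^2 + 1.746^2)
uc = sqrt(3.072509)
uc = 1.7529

1.7529


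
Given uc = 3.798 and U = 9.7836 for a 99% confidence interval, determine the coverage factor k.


k = U / uc
k = 9.7836 / 3.798
k = 2.576

2.576


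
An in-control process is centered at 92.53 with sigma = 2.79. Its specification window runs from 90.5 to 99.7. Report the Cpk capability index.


Cpu = (USL - mean) / (3*sigma) = (99.7 - 92.53) / (3*2.79) = 0.8566
Cpl = (mean - LSL) / (3*sigma) = (92.53 - 90.5) / (3*2.79) = 0.2425
Cpk = min(Cpu, Cpl) = 0.2425

0.2425
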